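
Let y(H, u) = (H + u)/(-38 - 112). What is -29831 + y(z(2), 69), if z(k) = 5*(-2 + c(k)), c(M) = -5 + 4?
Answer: -745784/25 ≈ -29831.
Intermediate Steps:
c(M) = -1
z(k) = -15 (z(k) = 5*(-2 - 1) = 5*(-3) = -15)
y(H, u) = -H/150 - u/150 (y(H, u) = (H + u)/(-150) = (H + u)*(-1/150) = -H/150 - u/150)
-29831 + y(z(2), 69) = -29831 + (-1/150*(-15) - 1/150*69) = -29831 + (⅒ - 23/50) = -29831 - 9/25 = -745784/25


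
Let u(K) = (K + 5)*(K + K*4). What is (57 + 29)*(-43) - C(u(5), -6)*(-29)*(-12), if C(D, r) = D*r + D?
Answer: 431302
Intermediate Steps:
u(K) = 5*K*(5 + K) (u(K) = (5 + K)*(K + 4*K) = (5 + K)*(5*K) = 5*K*(5 + K))
C(D, r) = D + D*r
(57 + 29)*(-43) - C(u(5), -6)*(-29)*(-12) = (57 + 29)*(-43) - ((5*5*(5 + 5))*(1 - 6))*(-29)*(-12) = 86*(-43) - ((5*5*10)*(-5))*(-29)*(-12) = -3698 - (250*(-5))*(-29)*(-12) = -3698 - (-1250*(-29))*(-12) = -3698 - 36250*(-12) = -3698 - 1*(-435000) = -3698 + 435000 = 431302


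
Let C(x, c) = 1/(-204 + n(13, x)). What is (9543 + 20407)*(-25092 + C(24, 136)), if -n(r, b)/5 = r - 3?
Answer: -95441200775/127 ≈ -7.5151e+8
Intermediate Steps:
n(r, b) = 15 - 5*r (n(r, b) = -5*(r - 3) = -5*(-3 + r) = 15 - 5*r)
C(x, c) = -1/254 (C(x, c) = 1/(-204 + (15 - 5*13)) = 1/(-204 + (15 - 65)) = 1/(-204 - 50) = 1/(-254) = -1/254)
(9543 + 20407)*(-25092 + C(24, 136)) = (9543 + 20407)*(-25092 - 1/254) = 29950*(-6373369/254) = -95441200775/127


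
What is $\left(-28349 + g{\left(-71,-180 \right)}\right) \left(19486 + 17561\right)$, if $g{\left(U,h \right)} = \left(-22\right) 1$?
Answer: $-1051060437$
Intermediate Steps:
$g{\left(U,h \right)} = -22$
$\left(-28349 + g{\left(-71,-180 \right)}\right) \left(19486 + 17561\right) = \left(-28349 - 22\right) \left(19486 + 17561\right) = \left(-28371\right) 37047 = -1051060437$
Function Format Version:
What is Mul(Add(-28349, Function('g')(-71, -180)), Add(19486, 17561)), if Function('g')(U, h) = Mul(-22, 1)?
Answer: -1051060437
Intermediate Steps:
Function('g')(U, h) = -22
Mul(Add(-28349, Function('g')(-71, -180)), Add(19486, 17561)) = Mul(Add(-28349, -22), Add(19486, 17561)) = Mul(-28371, 37047) = -1051060437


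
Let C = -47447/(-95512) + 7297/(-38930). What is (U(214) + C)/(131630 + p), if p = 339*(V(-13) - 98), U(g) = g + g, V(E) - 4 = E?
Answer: 796287462563/177282115965560 ≈ 0.0044916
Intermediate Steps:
V(E) = 4 + E
U(g) = 2*g
C = 575080323/1859141080 (C = -47447*(-1/95512) + 7297*(-1/38930) = 47447/95512 - 7297/38930 = 575080323/1859141080 ≈ 0.30933)
p = -36273 (p = 339*((4 - 13) - 98) = 339*(-9 - 98) = 339*(-107) = -36273)
(U(214) + C)/(131630 + p) = (2*214 + 575080323/1859141080)/(131630 - 36273) = (428 + 575080323/1859141080)/95357 = (796287462563/1859141080)*(1/95357) = 796287462563/177282115965560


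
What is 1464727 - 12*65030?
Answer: 684367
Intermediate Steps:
1464727 - 12*65030 = 1464727 - 780360 = 684367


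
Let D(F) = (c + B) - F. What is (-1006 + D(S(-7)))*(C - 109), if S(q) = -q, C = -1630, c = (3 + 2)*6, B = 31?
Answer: 1655528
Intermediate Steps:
c = 30 (c = 5*6 = 30)
D(F) = 61 - F (D(F) = (30 + 31) - F = 61 - F)
(-1006 + D(S(-7)))*(C - 109) = (-1006 + (61 - (-1)*(-7)))*(-1630 - 109) = (-1006 + (61 - 1*7))*(-1739) = (-1006 + (61 - 7))*(-1739) = (-1006 + 54)*(-1739) = -952*(-1739) = 1655528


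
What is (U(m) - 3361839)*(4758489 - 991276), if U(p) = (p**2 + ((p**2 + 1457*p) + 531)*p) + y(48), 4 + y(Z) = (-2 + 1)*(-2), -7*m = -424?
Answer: 2896758778898749/343 ≈ 8.4454e+12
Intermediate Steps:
m = 424/7 (m = -1/7*(-424) = 424/7 ≈ 60.571)
y(Z) = -2 (y(Z) = -4 + (-2 + 1)*(-2) = -4 - 1*(-2) = -4 + 2 = -2)
U(p) = -2 + p**2 + p*(531 + p**2 + 1457*p) (U(p) = (p**2 + ((p**2 + 1457*p) + 531)*p) - 2 = (p**2 + (531 + p**2 + 1457*p)*p) - 2 = (p**2 + p*(531 + p**2 + 1457*p)) - 2 = -2 + p**2 + p*(531 + p**2 + 1457*p))
(U(m) - 3361839)*(4758489 - 991276) = ((-2 + (424/7)**3 + 531*(424/7) + 1458*(424/7)**2) - 3361839)*(4758489 - 991276) = ((-2 + 76225024/343 + 225144/7 + 1458*(179776/49)) - 3361839)*3767213 = ((-2 + 76225024/343 + 225144/7 + 262113408/49) - 3361839)*3767213 = (1922050250/343 - 3361839)*3767213 = (768939473/343)*3767213 = 2896758778898749/343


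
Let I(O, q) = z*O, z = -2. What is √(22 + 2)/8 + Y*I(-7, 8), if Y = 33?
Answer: 462 + √6/4 ≈ 462.61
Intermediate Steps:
I(O, q) = -2*O
√(22 + 2)/8 + Y*I(-7, 8) = √(22 + 2)/8 + 33*(-2*(-7)) = √24*(⅛) + 33*14 = (2*√6)*(⅛) + 462 = √6/4 + 462 = 462 + √6/4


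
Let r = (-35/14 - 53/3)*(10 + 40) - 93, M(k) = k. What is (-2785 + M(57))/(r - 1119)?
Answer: 8184/6661 ≈ 1.2286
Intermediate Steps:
r = -3304/3 (r = (-35*1/14 - 53*1/3)*50 - 93 = (-5/2 - 53/3)*50 - 93 = -121/6*50 - 93 = -3025/3 - 93 = -3304/3 ≈ -1101.3)
(-2785 + M(57))/(r - 1119) = (-2785 + 57)/(-3304/3 - 1119) = -2728/(-6661/3) = -2728*(-3/6661) = 8184/6661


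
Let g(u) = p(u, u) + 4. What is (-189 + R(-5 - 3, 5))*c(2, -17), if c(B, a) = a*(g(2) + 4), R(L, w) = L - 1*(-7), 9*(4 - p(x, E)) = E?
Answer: 342380/9 ≈ 38042.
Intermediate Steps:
p(x, E) = 4 - E/9
R(L, w) = 7 + L (R(L, w) = L + 7 = 7 + L)
g(u) = 8 - u/9 (g(u) = (4 - u/9) + 4 = 8 - u/9)
c(B, a) = 106*a/9 (c(B, a) = a*((8 - 1/9*2) + 4) = a*((8 - 2/9) + 4) = a*(70/9 + 4) = a*(106/9) = 106*a/9)
(-189 + R(-5 - 3, 5))*c(2, -17) = (-189 + (7 + (-5 - 3)))*((106/9)*(-17)) = (-189 + (7 - 8))*(-1802/9) = (-189 - 1)*(-1802/9) = -190*(-1802/9) = 342380/9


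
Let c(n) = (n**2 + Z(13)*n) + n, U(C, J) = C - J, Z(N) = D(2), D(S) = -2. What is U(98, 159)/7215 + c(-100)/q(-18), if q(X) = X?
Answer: -12145433/21645 ≈ -561.12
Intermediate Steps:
Z(N) = -2
c(n) = n**2 - n (c(n) = (n**2 - 2*n) + n = n**2 - n)
U(98, 159)/7215 + c(-100)/q(-18) = (98 - 1*159)/7215 - 100*(-1 - 100)/(-18) = (98 - 159)*(1/7215) - 100*(-101)*(-1/18) = -61*1/7215 + 10100*(-1/18) = -61/7215 - 5050/9 = -12145433/21645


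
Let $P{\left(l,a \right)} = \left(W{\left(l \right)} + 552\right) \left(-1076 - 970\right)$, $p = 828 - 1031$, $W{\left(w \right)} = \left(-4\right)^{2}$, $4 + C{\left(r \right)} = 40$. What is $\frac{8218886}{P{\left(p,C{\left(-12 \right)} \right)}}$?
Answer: $- \frac{4109443}{581064} \approx -7.0723$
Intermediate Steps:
$C{\left(r \right)} = 36$ ($C{\left(r \right)} = -4 + 40 = 36$)
$W{\left(w \right)} = 16$
$p = -203$
$P{\left(l,a \right)} = -1162128$ ($P{\left(l,a \right)} = \left(16 + 552\right) \left(-1076 - 970\right) = 568 \left(-2046\right) = -1162128$)
$\frac{8218886}{P{\left(p,C{\left(-12 \right)} \right)}} = \frac{8218886}{-1162128} = 8218886 \left(- \frac{1}{1162128}\right) = - \frac{4109443}{581064}$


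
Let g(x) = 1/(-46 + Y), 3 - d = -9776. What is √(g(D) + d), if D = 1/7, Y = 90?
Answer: √4733047/22 ≈ 98.889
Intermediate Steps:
d = 9779 (d = 3 - 1*(-9776) = 3 + 9776 = 9779)
D = ⅐ ≈ 0.14286
g(x) = 1/44 (g(x) = 1/(-46 + 90) = 1/44)
√(g(D) + d) = √(1/44 + 9779) = √(430277/44) = √4733047/22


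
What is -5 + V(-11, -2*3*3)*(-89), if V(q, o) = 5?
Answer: -450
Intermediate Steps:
-5 + V(-11, -2*3*3)*(-89) = -5 + 5*(-89) = -5 - 445 = -450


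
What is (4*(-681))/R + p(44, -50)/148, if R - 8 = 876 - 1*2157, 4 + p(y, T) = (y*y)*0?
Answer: 99515/47101 ≈ 2.1128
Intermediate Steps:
p(y, T) = -4 (p(y, T) = -4 + (y*y)*0 = -4 + y**2*0 = -4 + 0 = -4)
R = -1273 (R = 8 + (876 - 1*2157) = 8 + (876 - 2157) = 8 - 1281 = -1273)
(4*(-681))/R + p(44, -50)/148 = (4*(-681))/(-1273) - 4/148 = -2724*(-1/1273) - 4*1/148 = 2724/1273 - 1/37 = 99515/47101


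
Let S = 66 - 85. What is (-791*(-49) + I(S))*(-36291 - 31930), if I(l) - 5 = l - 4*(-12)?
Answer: -2646497253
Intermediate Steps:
S = -19
I(l) = 53 + l (I(l) = 5 + (l - 4*(-12)) = 5 + (l + 48) = 5 + (48 + l) = 53 + l)
(-791*(-49) + I(S))*(-36291 - 31930) = (-791*(-49) + (53 - 19))*(-36291 - 31930) = (38759 + 34)*(-68221) = 38793*(-68221) = -2646497253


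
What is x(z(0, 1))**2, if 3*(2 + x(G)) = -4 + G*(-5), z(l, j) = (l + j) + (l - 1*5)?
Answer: 100/9 ≈ 11.111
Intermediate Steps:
z(l, j) = -5 + j + 2*l (z(l, j) = (j + l) + (l - 5) = (j + l) + (-5 + l) = -5 + j + 2*l)
x(G) = -10/3 - 5*G/3 (x(G) = -2 + (-4 + G*(-5))/3 = -2 + (-4 - 5*G)/3 = -2 + (-4/3 - 5*G/3) = -10/3 - 5*G/3)
x(z(0, 1))**2 = (-10/3 - 5*(-5 + 1 + 2*0)/3)**2 = (-10/3 - 5*(-5 + 1 + 0)/3)**2 = (-10/3 - 5/3*(-4))**2 = (-10/3 + 20/3)**2 = (10/3)**2 = 100/9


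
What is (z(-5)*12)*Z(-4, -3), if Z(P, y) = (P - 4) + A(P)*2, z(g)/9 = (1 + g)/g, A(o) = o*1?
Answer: -6912/5 ≈ -1382.4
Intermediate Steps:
A(o) = o
z(g) = 9*(1 + g)/g (z(g) = 9*((1 + g)/g) = 9*(1 + g)/g)
Z(P, y) = -4 + 3*P (Z(P, y) = (P - 4) + P*2 = (-4 + P) + 2*P = -4 + 3*P)
(z(-5)*12)*Z(-4, -3) = ((9 + 9/(-5))*12)*(-4 + 3*(-4)) = ((9 + 9*(-⅕))*12)*(-4 - 12) = ((9 - 9/5)*12)*(-16) = ((36/5)*12)*(-16) = (432/5)*(-16) = -6912/5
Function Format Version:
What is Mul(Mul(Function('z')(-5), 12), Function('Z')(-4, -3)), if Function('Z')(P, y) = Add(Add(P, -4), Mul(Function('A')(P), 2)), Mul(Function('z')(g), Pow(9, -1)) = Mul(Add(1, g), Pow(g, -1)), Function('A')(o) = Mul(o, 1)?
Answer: Rational(-6912, 5) ≈ -1382.4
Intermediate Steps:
Function('A')(o) = o
Function('z')(g) = Mul(9, Pow(g, -1), Add(1, g)) (Function('z')(g) = Mul(9, Mul(Add(1, g), Pow(g, -1))) = Mul(9, Mul(Pow(g, -1), Add(1, g))) = Mul(9, Pow(g, -1), Add(1, g)))
Function('Z')(P, y) = Add(-4, Mul(3, P)) (Function('Z')(P, y) = Add(Add(P, -4), Mul(P, 2)) = Add(Add(-4, P), Mul(2, P)) = Add(-4, Mul(3, P)))
Mul(Mul(Function('z')(-5), 12), Function('Z')(-4, -3)) = Mul(Mul(Add(9, Mul(9, Pow(-5, -1))), 12), Add(-4, Mul(3, -4))) = Mul(Mul(Add(9, Mul(9, Rational(-1, 5))), 12), Add(-4, -12)) = Mul(Mul(Add(9, Rational(-9, 5)), 12), -16) = Mul(Mul(Rational(36, 5), 12), -16) = Mul(Rational(432, 5), -16) = Rational(-6912, 5)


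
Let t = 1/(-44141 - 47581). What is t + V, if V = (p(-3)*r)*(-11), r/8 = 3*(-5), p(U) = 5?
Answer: 605365199/91722 ≈ 6600.0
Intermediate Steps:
r = -120 (r = 8*(3*(-5)) = 8*(-15) = -120)
t = -1/91722 (t = 1/(-91722) = -1/91722 ≈ -1.0903e-5)
V = 6600 (V = (5*(-120))*(-11) = -600*(-11) = 6600)
t + V = -1/91722 + 6600 = 605365199/91722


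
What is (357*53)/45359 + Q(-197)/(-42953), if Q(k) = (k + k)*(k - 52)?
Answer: -3637276341/1948305127 ≈ -1.8669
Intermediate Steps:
Q(k) = 2*k*(-52 + k) (Q(k) = (2*k)*(-52 + k) = 2*k*(-52 + k))
(357*53)/45359 + Q(-197)/(-42953) = (357*53)/45359 + (2*(-197)*(-52 - 197))/(-42953) = 18921*(1/45359) + (2*(-197)*(-249))*(-1/42953) = 18921/45359 + 98106*(-1/42953) = 18921/45359 - 98106/42953 = -3637276341/1948305127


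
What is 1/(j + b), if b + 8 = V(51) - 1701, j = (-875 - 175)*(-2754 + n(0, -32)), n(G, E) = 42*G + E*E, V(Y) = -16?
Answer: 1/1814775 ≈ 5.5103e-7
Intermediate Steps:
n(G, E) = E² + 42*G (n(G, E) = 42*G + E² = E² + 42*G)
j = 1816500 (j = (-875 - 175)*(-2754 + ((-32)² + 42*0)) = -1050*(-2754 + (1024 + 0)) = -1050*(-2754 + 1024) = -1050*(-1730) = 1816500)
b = -1725 (b = -8 + (-16 - 1701) = -8 - 1717 = -1725)
1/(j + b) = 1/(1816500 - 1725) = 1/1814775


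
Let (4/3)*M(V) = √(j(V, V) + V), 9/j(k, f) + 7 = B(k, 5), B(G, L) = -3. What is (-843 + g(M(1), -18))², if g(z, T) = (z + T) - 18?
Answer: 123622569/160 - 2637*√10/20 ≈ 7.7222e+5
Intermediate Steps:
j(k, f) = -9/10 (j(k, f) = 9/(-7 - 3) = 9/(-10) = 9*(-⅒) = -9/10)
M(V) = 3*√(-9/10 + V)/4
g(z, T) = -18 + T + z (g(z, T) = (T + z) - 18 = -18 + T + z)
(-843 + g(M(1), -18))² = (-843 + (-18 - 18 + 3*√(-90 + 100*1)/40))² = (-843 + (-18 - 18 + 3*√(-90 + 100)/40))² = (-843 + (-18 - 18 + 3*√10/40))² = (-843 + (-36 + 3*√10/40))² = (-879 + 3*√10/40)²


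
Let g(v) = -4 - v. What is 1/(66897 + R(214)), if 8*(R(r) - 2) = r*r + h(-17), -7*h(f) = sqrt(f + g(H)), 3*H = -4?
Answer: 683241888/49619417253227 + 56*I*sqrt(177)/49619417253227 ≈ 1.377e-5 + 1.5015e-11*I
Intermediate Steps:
H = -4/3 (H = (1/3)*(-4) = -4/3 ≈ -1.3333)
h(f) = -sqrt(-8/3 + f)/7 (h(f) = -sqrt(f + (-4 - 1*(-4/3)))/7 = -sqrt(f + (-4 + 4/3))/7 = -sqrt(f - 8/3)/7 = -sqrt(-8/3 + f)/7)
R(r) = 2 + r**2/8 - I*sqrt(177)/168 (R(r) = 2 + (r*r - sqrt(-24 + 9*(-17))/21)/8 = 2 + (r**2 - sqrt(-24 - 153)/21)/8 = 2 + (r**2 - I*sqrt(177)/21)/8 = 2 + (r**2/8 - I*sqrt(177)/168) = 2 + r**2/8 - I*sqrt(177)/168)
1/(66897 + R(214)) = 1/(66897 + (2 + (1/8)*214**2 - I*sqrt(177)/168)) = 1/(66897 + (2 + (1/8)*45796 - I*sqrt(177)/168)) = 1/(66897 + (2 + 11449/2 - I*sqrt(177)/168)) = 1/(66897 + (11453/2 - I*sqrt(177)/168)) = 1/(145247/2 - I*sqrt(177)/168)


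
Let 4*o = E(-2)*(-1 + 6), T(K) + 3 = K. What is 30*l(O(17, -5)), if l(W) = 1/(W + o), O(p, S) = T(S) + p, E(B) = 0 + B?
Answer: 60/13 ≈ 4.6154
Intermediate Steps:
T(K) = -3 + K
E(B) = B
O(p, S) = -3 + S + p (O(p, S) = (-3 + S) + p = -3 + S + p)
o = -5/2 (o = (-2*(-1 + 6))/4 = (-2*5)/4 = (¼)*(-10) = -5/2 ≈ -2.5000)
l(W) = 1/(-5/2 + W) (l(W) = 1/(W - 5/2) = 1/(-5/2 + W))
30*l(O(17, -5)) = 30*(2/(-5 + 2*(-3 - 5 + 17))) = 30*(2/(-5 + 2*9)) = 30*(2/(-5 + 18)) = 30*(2/13) = 60/13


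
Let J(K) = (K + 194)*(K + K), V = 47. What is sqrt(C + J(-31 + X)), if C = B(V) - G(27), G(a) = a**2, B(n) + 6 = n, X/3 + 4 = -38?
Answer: I*sqrt(12306) ≈ 110.93*I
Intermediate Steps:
X = -126 (X = -12 + 3*(-38) = -12 - 114 = -126)
B(n) = -6 + n
J(K) = 2*K*(194 + K) (J(K) = (194 + K)*(2*K) = 2*K*(194 + K))
C = -688 (C = (-6 + 47) - 1*27**2 = 41 - 1*729 = 41 - 729 = -688)
sqrt(C + J(-31 + X)) = sqrt(-688 + 2*(-31 - 126)*(194 + (-31 - 126))) = sqrt(-688 + 2*(-157)*(194 - 157)) = sqrt(-688 + 2*(-157)*37) = sqrt(-688 - 11618) = sqrt(-12306) = I*sqrt(12306)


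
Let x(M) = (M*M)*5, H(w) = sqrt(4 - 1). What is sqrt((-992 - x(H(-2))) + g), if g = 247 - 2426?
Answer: 3*I*sqrt(354) ≈ 56.445*I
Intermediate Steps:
H(w) = sqrt(3)
g = -2179
x(M) = 5*M**2 (x(M) = M**2*5 = 5*M**2)
sqrt((-992 - x(H(-2))) + g) = sqrt((-992 - 5*(sqrt(3))**2) - 2179) = sqrt((-992 - 5*3) - 2179) = sqrt((-992 - 1*15) - 2179) = sqrt((-992 - 15) - 2179) = sqrt(-1007 - 2179) = sqrt(-3186) = 3*I*sqrt(354)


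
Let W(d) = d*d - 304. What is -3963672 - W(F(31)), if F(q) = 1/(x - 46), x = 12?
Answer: -4581653409/1156 ≈ -3.9634e+6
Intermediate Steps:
F(q) = -1/34 (F(q) = 1/(12 - 46) = 1/(-34) = -1/34)
W(d) = -304 + d² (W(d) = d² - 304 = -304 + d²)
-3963672 - W(F(31)) = -3963672 - (-304 + (-1/34)²) = -3963672 - (-304 + 1/1156) = -3963672 - 1*(-351423/1156) = -3963672 + 351423/1156 = -4581653409/1156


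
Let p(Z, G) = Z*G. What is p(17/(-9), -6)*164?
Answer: 5576/3 ≈ 1858.7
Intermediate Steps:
p(Z, G) = G*Z
p(17/(-9), -6)*164 = -102/(-9)*164 = -102*(-1)/9*164 = -6*(-17/9)*164 = (34/3)*164 = 5576/3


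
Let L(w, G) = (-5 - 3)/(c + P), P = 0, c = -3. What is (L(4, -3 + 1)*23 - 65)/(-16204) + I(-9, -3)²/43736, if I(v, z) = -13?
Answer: 2174131/531523608 ≈ 0.0040904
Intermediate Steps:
L(w, G) = 8/3 (L(w, G) = (-5 - 3)/(-3 + 0) = -8/(-3) = -8*(-⅓) = 8/3)
(L(4, -3 + 1)*23 - 65)/(-16204) + I(-9, -3)²/43736 = ((8/3)*23 - 65)/(-16204) + (-13)²/43736 = (184/3 - 65)*(-1/16204) + 169*(1/43736) = -11/3*(-1/16204) + 169/43736 = 11/48612 + 169/43736 = 2174131/531523608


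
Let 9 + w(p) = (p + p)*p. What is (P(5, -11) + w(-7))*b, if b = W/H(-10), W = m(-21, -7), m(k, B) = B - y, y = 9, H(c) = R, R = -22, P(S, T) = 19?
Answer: 864/11 ≈ 78.545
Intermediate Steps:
H(c) = -22
w(p) = -9 + 2*p**2 (w(p) = -9 + (p + p)*p = -9 + (2*p)*p = -9 + 2*p**2)
m(k, B) = -9 + B (m(k, B) = B - 1*9 = B - 9 = -9 + B)
W = -16 (W = -9 - 7 = -16)
b = 8/11 (b = -16/(-22) = -16*(-1/22) = 8/11 ≈ 0.72727)
(P(5, -11) + w(-7))*b = (19 + (-9 + 2*(-7)**2))*(8/11) = (19 + (-9 + 2*49))*(8/11) = (19 + (-9 + 98))*(8/11) = (19 + 89)*(8/11) = 108*(8/11) = 864/11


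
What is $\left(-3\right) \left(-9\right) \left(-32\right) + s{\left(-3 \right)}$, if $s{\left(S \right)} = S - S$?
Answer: $-864$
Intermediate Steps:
$s{\left(S \right)} = 0$
$\left(-3\right) \left(-9\right) \left(-32\right) + s{\left(-3 \right)} = \left(-3\right) \left(-9\right) \left(-32\right) + 0 = 27 \left(-32\right) + 0 = -864 + 0 = -864$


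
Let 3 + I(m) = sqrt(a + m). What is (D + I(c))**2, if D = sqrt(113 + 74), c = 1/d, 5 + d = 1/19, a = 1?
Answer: (-282 + 5*sqrt(282) + 94*sqrt(187))**2/8836 ≈ 133.82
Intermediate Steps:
d = -94/19 (d = -5 + 1/19 = -94/19 ≈ -4.9474)
c = -19/94 (c = 1/(-94/19) = -19/94 ≈ -0.20213)
I(m) = -3 + sqrt(1 + m)
D = sqrt(187) ≈ 13.675
(D + I(c))**2 = (sqrt(187) + (-3 + sqrt(1 - 19/94)))**2 = (sqrt(187) + (-3 + sqrt(75/94)))**2 = (sqrt(187) + (-3 + 5*sqrt(282)/94))**2 = (-3 + sqrt(187) + 5*sqrt(282)/94)**2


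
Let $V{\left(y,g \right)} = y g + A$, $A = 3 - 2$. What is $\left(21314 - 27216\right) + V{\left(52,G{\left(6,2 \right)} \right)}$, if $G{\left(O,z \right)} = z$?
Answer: $-5797$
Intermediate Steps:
$A = 1$ ($A = 3 - 2 = 1$)
$V{\left(y,g \right)} = 1 + g y$ ($V{\left(y,g \right)} = y g + 1 = g y + 1 = 1 + g y$)
$\left(21314 - 27216\right) + V{\left(52,G{\left(6,2 \right)} \right)} = \left(21314 - 27216\right) + \left(1 + 2 \cdot 52\right) = -5902 + \left(1 + 104\right) = -5902 + 105 = -5797$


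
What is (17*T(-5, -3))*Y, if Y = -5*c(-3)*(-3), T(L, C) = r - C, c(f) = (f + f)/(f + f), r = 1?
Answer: 1020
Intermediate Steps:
c(f) = 1 (c(f) = (2*f)/((2*f)) = (2*f)*(1/(2*f)) = 1)
T(L, C) = 1 - C
Y = 15 (Y = -5*1*(-3) = -5*(-3) = 15)
(17*T(-5, -3))*Y = (17*(1 - 1*(-3)))*15 = (17*(1 + 3))*15 = (17*4)*15 = 68*15 = 1020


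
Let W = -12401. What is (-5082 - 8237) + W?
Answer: -25720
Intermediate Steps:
(-5082 - 8237) + W = (-5082 - 8237) - 12401 = -13319 - 12401 = -25720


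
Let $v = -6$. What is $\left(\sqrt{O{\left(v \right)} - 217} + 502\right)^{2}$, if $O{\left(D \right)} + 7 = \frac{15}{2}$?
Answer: $\frac{\left(1004 + i \sqrt{866}\right)^{2}}{4} \approx 2.5179 \cdot 10^{5} + 14773.0 i$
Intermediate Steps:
$O{\left(D \right)} = \frac{1}{2}$ ($O{\left(D \right)} = -7 + \frac{15}{2} = \frac{1}{2}$)
$\left(\sqrt{O{\left(v \right)} - 217} + 502\right)^{2} = \left(\sqrt{\frac{1}{2} - 217} + 502\right)^{2} = \left(\sqrt{- \frac{433}{2}} + 502\right)^{2} = \left(\frac{i \sqrt{866}}{2} + 502\right)^{2} = \left(502 + \frac{i \sqrt{866}}{2}\right)^{2}$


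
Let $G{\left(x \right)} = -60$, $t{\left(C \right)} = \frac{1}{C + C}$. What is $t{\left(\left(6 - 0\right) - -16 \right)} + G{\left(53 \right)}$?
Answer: $- \frac{2639}{44} \approx -59.977$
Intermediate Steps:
$t{\left(C \right)} = \frac{1}{2 C}$
$t{\left(\left(6 - 0\right) - -16 \right)} + G{\left(53 \right)} = \frac{1}{2 \left(\left(6 - 0\right) - -16\right)} - 60 = \frac{1}{2 \left(\left(6 + 0\right) + 16\right)} - 60 = \frac{1}{2 \left(6 + 16\right)} - 60 = \frac{1}{2 \cdot 22} - 60 = \frac{1}{2} \cdot \frac{1}{22} - 60 = \frac{1}{44} - 60 = - \frac{2639}{44}$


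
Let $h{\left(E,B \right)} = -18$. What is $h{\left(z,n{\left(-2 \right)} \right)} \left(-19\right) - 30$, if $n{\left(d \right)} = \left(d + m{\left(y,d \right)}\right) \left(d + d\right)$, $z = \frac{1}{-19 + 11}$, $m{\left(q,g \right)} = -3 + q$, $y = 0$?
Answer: $312$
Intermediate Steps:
$z = - \frac{1}{8}$ ($z = \frac{1}{-8} = - \frac{1}{8} \approx -0.125$)
$n{\left(d \right)} = 2 d \left(-3 + d\right)$ ($n{\left(d \right)} = \left(d + \left(-3 + 0\right)\right) \left(d + d\right) = \left(d - 3\right) 2 d = \left(-3 + d\right) 2 d = 2 d \left(-3 + d\right)$)
$h{\left(z,n{\left(-2 \right)} \right)} \left(-19\right) - 30 = \left(-18\right) \left(-19\right) - 30 = 342 - 30 = 312$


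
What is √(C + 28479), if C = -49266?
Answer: 13*I*√123 ≈ 144.18*I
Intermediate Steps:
√(C + 28479) = √(-49266 + 28479) = √(-20787) = 13*I*√123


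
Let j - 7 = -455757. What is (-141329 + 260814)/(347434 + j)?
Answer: -119485/108316 ≈ -1.1031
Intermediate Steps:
j = -455750 (j = 7 - 455757 = -455750)
(-141329 + 260814)/(347434 + j) = (-141329 + 260814)/(347434 - 455750) = 119485/(-108316) = 119485*(-1/108316) = -119485/108316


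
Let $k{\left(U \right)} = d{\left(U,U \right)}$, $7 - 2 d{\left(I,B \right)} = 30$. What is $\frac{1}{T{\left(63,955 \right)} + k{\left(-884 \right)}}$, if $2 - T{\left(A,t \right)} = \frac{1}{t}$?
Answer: $- \frac{1910}{18147} \approx -0.10525$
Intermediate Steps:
$d{\left(I,B \right)} = - \frac{23}{2}$ ($d{\left(I,B \right)} = \frac{7}{2} - 15 = - \frac{23}{2}$)
$T{\left(A,t \right)} = 2 - \frac{1}{t}$
$k{\left(U \right)} = - \frac{23}{2}$
$\frac{1}{T{\left(63,955 \right)} + k{\left(-884 \right)}} = \frac{1}{\left(2 - \frac{1}{955}\right) - \frac{23}{2}} = \frac{1}{\frac{1909}{955} - \frac{23}{2}} = \frac{1}{- \frac{18147}{1910}} = - \frac{1910}{18147}$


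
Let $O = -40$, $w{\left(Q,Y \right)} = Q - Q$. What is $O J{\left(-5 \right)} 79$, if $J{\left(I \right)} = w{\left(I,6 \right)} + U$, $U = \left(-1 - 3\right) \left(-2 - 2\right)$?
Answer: $-50560$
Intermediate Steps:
$w{\left(Q,Y \right)} = 0$
$U = 16$ ($U = \left(-4\right) \left(-4\right) = 16$)
$J{\left(I \right)} = 16$ ($J{\left(I \right)} = 0 + 16 = 16$)
$O J{\left(-5 \right)} 79 = \left(-40\right) 16 \cdot 79 = \left(-640\right) 79 = -50560$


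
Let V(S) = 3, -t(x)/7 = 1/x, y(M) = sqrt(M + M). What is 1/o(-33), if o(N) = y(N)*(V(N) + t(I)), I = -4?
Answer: -2*I*sqrt(66)/627 ≈ -0.025914*I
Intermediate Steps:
y(M) = sqrt(2)*sqrt(M) (y(M) = sqrt(2*M) = sqrt(2)*sqrt(M))
t(x) = -7/x
o(N) = 19*sqrt(2)*sqrt(N)/4 (o(N) = (sqrt(2)*sqrt(N))*(3 - 7/(-4)) = (sqrt(2)*sqrt(N))*(3 - 7*(-1/4)) = (sqrt(2)*sqrt(N))*(3 + 7/4) = (sqrt(2)*sqrt(N))*(19/4) = 19*sqrt(2)*sqrt(N)/4)
1/o(-33) = 1/(19*sqrt(2)*sqrt(-33)/4) = 1/(19*sqrt(2)*(I*sqrt(33))/4) = 1/(19*I*sqrt(66)/4) = -2*I*sqrt(66)/627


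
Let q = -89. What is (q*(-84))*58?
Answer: 433608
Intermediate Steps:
(q*(-84))*58 = -89*(-84)*58 = 7476*58 = 433608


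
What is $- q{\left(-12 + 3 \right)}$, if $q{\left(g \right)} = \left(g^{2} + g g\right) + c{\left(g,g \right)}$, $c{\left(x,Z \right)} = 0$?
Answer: $-162$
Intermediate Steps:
$q{\left(g \right)} = 2 g^{2}$ ($q{\left(g \right)} = \left(g^{2} + g g\right) + 0 = \left(g^{2} + g^{2}\right) + 0 = 2 g^{2} + 0 = 2 g^{2}$)
$- q{\left(-12 + 3 \right)} = - 2 \left(-12 + 3\right)^{2} = - 2 \left(-9\right)^{2} = - 2 \cdot 81 = \left(-1\right) 162 = -162$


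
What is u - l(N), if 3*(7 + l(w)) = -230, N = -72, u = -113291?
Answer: -339622/3 ≈ -1.1321e+5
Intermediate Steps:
l(w) = -251/3 (l(w) = -7 + (1/3)*(-230) = -7 - 230/3 = -251/3)
u - l(N) = -113291 - 1*(-251/3) = -113291 + 251/3 = -339622/3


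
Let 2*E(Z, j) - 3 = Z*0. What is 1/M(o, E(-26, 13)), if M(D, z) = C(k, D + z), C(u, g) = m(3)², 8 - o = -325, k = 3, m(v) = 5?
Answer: 1/25 ≈ 0.040000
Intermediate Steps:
E(Z, j) = 3/2 (E(Z, j) = 3/2 + (Z*0)/2 = 3/2 + (½)*0 = 3/2 + 0 = 3/2)
o = 333 (o = 8 - 1*(-325) = 8 + 325 = 333)
C(u, g) = 25 (C(u, g) = 5² = 25)
M(D, z) = 25
1/M(o, E(-26, 13)) = 1/25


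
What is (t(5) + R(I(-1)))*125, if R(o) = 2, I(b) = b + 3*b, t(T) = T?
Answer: 875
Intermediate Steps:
I(b) = 4*b
(t(5) + R(I(-1)))*125 = (5 + 2)*125 = 7*125 = 875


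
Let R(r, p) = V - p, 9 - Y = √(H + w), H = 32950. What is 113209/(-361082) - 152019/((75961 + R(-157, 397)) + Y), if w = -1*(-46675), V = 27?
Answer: -3915759438823/1684640708870 - 21717*√65/23327675 ≈ -2.3319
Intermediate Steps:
w = 46675
Y = 9 - 35*√65 (Y = 9 - √(32950 + 46675) = 9 - √79625 = 9 - 35*√65 ≈ -273.18)
R(r, p) = 27 - p
113209/(-361082) - 152019/((75961 + R(-157, 397)) + Y) = 113209/(-361082) - 152019/((75961 + (27 - 1*397)) + (9 - 35*√65)) = 113209*(-1/361082) - 152019/((75961 + (27 - 397)) + (9 - 35*√65)) = -113209/361082 - 152019/((75961 - 370) + (9 - 35*√65)) = -113209/361082 - 152019/(75591 + (9 - 35*√65)) = -113209/361082 - 152019/(75600 - 35*√65)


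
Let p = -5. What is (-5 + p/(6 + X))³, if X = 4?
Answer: -1331/8 ≈ -166.38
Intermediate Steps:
(-5 + p/(6 + X))³ = (-5 - 5/(6 + 4))³ = (-5 - 5/10)³ = (-5 + (⅒)*(-5))³ = (-5 - ½)³ = (-11/2)³ = -1331/8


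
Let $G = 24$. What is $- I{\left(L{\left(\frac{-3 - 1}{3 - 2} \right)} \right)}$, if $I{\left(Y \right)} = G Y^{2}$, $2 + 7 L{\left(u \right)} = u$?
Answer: $- \frac{864}{49} \approx -17.633$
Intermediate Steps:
$L{\left(u \right)} = - \frac{2}{7} + \frac{u}{7}$
$I{\left(Y \right)} = 24 Y^{2}$
$- I{\left(L{\left(\frac{-3 - 1}{3 - 2} \right)} \right)} = - 24 \left(- \frac{2}{7} + \frac{\left(-3 - 1\right) \frac{1}{3 - 2}}{7}\right)^{2} = - 24 \left(- \frac{2}{7} + \frac{\left(-4\right) 1^{-1}}{7}\right)^{2} = - 24 \left(- \frac{2}{7} + \frac{\left(-4\right) 1}{7}\right)^{2} = - 24 \left(- \frac{2}{7} + \frac{1}{7} \left(-4\right)\right)^{2} = - 24 \left(- \frac{2}{7} - \frac{4}{7}\right)^{2} = - 24 \left(- \frac{6}{7}\right)^{2} = - \frac{24 \cdot 36}{49} = \left(-1\right) \frac{864}{49} = - \frac{864}{49}$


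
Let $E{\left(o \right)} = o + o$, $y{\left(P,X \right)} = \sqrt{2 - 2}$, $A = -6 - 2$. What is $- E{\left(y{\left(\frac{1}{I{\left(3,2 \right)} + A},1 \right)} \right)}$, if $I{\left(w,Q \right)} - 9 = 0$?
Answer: $0$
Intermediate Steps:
$I{\left(w,Q \right)} = 9$ ($I{\left(w,Q \right)} = 9 + 0 = 9$)
$A = -8$ ($A = -6 - 2 = -8$)
$y{\left(P,X \right)} = 0$ ($y{\left(P,X \right)} = \sqrt{0} = 0$)
$E{\left(o \right)} = 2 o$
$- E{\left(y{\left(\frac{1}{I{\left(3,2 \right)} + A},1 \right)} \right)} = - 2 \cdot 0 = \left(-1\right) 0 = 0$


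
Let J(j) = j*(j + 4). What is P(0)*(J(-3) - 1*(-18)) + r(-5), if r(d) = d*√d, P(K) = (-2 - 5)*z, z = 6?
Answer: -630 - 5*I*√5 ≈ -630.0 - 11.18*I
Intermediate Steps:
J(j) = j*(4 + j)
P(K) = -42 (P(K) = (-2 - 5)*6 = -7*6 = -42)
r(d) = d^(3/2)
P(0)*(J(-3) - 1*(-18)) + r(-5) = -42*(-3*(4 - 3) - 1*(-18)) + (-5)^(3/2) = -42*(-3*1 + 18) - 5*I*√5 = -42*(-3 + 18) - 5*I*√5 = -42*15 - 5*I*√5 = -630 - 5*I*√5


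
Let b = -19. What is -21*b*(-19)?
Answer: -7581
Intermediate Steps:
-21*b*(-19) = -21*(-19)*(-19) = 399*(-19) = -7581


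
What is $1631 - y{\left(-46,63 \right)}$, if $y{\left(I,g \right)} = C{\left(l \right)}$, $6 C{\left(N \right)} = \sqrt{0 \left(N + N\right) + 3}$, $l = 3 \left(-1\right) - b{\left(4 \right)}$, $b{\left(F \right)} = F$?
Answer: $1631 - \frac{\sqrt{3}}{6} \approx 1630.7$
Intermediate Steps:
$l = -7$ ($l = 3 \left(-1\right) - 4 = -3 - 4 = -7$)
$C{\left(N \right)} = \frac{\sqrt{3}}{6}$ ($C{\left(N \right)} = \frac{\sqrt{0 \left(N + N\right) + 3}}{6} = \frac{\sqrt{0 \cdot 2 N + 3}}{6} = \frac{\sqrt{0 + 3}}{6} = \frac{\sqrt{3}}{6}$)
$y{\left(I,g \right)} = \frac{\sqrt{3}}{6}$
$1631 - y{\left(-46,63 \right)} = 1631 - \frac{\sqrt{3}}{6}$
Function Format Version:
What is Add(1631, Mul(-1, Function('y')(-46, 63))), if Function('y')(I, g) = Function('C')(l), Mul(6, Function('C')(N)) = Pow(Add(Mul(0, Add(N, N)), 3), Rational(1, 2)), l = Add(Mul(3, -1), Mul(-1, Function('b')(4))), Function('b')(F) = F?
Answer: Add(1631, Mul(Rational(-1, 6), Pow(3, Rational(1, 2)))) ≈ 1630.7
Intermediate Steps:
l = -7 (l = Add(Mul(3, -1), Mul(-1, 4)) = Add(-3, -4) = -7)
Function('C')(N) = Mul(Rational(1, 6), Pow(3, Rational(1, 2))) (Function('C')(N) = Mul(Rational(1, 6), Pow(Add(Mul(0, Add(N, N)), 3), Rational(1, 2))) = Mul(Rational(1, 6), Pow(Add(Mul(0, Mul(2, N)), 3), Rational(1, 2))) = Mul(Rational(1, 6), Pow(Add(0, 3), Rational(1, 2))) = Mul(Rational(1, 6), Pow(3, Rational(1, 2))))
Function('y')(I, g) = Mul(Rational(1, 6), Pow(3, Rational(1, 2)))
Add(1631, Mul(-1, Function('y')(-46, 63))) = Add(1631, Mul(-1, Mul(Rational(1, 6), Pow(3, Rational(1, 2))))) = Add(1631, Mul(Rational(-1, 6), Pow(3, Rational(1, 2))))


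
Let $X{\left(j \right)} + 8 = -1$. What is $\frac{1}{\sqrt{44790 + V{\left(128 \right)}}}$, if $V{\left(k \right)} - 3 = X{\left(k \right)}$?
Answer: $\frac{\sqrt{311}}{3732} \approx 0.0047254$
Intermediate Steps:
$X{\left(j \right)} = -9$ ($X{\left(j \right)} = -8 - 1 = -9$)
$V{\left(k \right)} = -6$ ($V{\left(k \right)} = 3 - 9 = -6$)
$\frac{1}{\sqrt{44790 + V{\left(128 \right)}}} = \frac{1}{\sqrt{44790 - 6}} = \frac{1}{\sqrt{44784}} = \frac{1}{12 \sqrt{311}} = \frac{\sqrt{311}}{3732}$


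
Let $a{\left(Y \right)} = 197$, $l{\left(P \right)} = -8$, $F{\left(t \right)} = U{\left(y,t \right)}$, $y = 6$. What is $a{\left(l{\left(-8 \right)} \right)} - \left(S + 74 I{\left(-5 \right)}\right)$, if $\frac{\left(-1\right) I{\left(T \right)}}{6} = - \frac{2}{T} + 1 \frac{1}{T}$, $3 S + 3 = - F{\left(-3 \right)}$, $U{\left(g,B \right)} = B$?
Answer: $\frac{1429}{5} \approx 285.8$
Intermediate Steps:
$F{\left(t \right)} = t$
$S = 0$ ($S = -1 + \frac{\left(-1\right) \left(-3\right)}{3} = -1 + \frac{1}{3} \cdot 3 = -1 + 1 = 0$)
$I{\left(T \right)} = \frac{6}{T}$ ($I{\left(T \right)} = - 6 \left(- \frac{2}{T} + 1 \frac{1}{T}\right) = - 6 \left(- \frac{2}{T} + \frac{1}{T}\right) = - 6 \left(- \frac{1}{T}\right) = \frac{6}{T}$)
$a{\left(l{\left(-8 \right)} \right)} - \left(S + 74 I{\left(-5 \right)}\right) = 197 - \left(0 + 74 \frac{6}{-5}\right) = 197 - \left(0 + 74 \cdot 6 \left(- \frac{1}{5}\right)\right) = 197 - \left(0 + 74 \left(- \frac{6}{5}\right)\right) = 197 - \left(0 - \frac{444}{5}\right) = 197 - - \frac{444}{5} = 197 + \frac{444}{5} = \frac{1429}{5}$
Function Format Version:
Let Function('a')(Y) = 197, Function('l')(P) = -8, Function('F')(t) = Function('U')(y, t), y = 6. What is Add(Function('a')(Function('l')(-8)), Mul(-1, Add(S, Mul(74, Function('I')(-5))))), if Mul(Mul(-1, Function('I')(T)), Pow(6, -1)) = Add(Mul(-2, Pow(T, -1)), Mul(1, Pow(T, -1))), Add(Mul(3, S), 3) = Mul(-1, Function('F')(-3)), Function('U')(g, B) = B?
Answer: Rational(1429, 5) ≈ 285.80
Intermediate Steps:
Function('F')(t) = t
S = 0 (S = Add(-1, Mul(Rational(1, 3), Mul(-1, -3))) = Add(-1, Mul(Rational(1, 3), 3)) = Add(-1, 1) = 0)
Function('I')(T) = Mul(6, Pow(T, -1)) (Function('I')(T) = Mul(-6, Add(Mul(-2, Pow(T, -1)), Mul(1, Pow(T, -1)))) = Mul(-6, Add(Mul(-2, Pow(T, -1)), Pow(T, -1))) = Mul(-6, Mul(-1, Pow(T, -1))) = Mul(6, Pow(T, -1)))
Add(Function('a')(Function('l')(-8)), Mul(-1, Add(S, Mul(74, Function('I')(-5))))) = Add(197, Mul(-1, Add(0, Mul(74, Mul(6, Pow(-5, -1)))))) = Add(197, Mul(-1, Add(0, Mul(74, Mul(6, Rational(-1, 5)))))) = Add(197, Mul(-1, Add(0, Mul(74, Rational(-6, 5))))) = Add(197, Mul(-1, Add(0, Rational(-444, 5)))) = Add(197, Mul(-1, Rational(-444, 5))) = Add(197, Rational(444, 5)) = Rational(1429, 5)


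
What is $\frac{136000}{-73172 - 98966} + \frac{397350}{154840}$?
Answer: $\frac{2367039715}{1332692396} \approx 1.7761$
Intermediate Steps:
$\frac{136000}{-73172 - 98966} + \frac{397350}{154840} = \frac{136000}{-73172 - 98966} + 397350 \cdot \frac{1}{154840} = \frac{136000}{-172138} + \frac{39735}{15484} = 136000 \left(- \frac{1}{172138}\right) + \frac{39735}{15484} = - \frac{68000}{86069} + \frac{39735}{15484} = \frac{2367039715}{1332692396}$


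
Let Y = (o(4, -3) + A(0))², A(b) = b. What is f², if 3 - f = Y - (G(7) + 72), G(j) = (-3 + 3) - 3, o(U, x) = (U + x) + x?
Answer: 4624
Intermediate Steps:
o(U, x) = U + 2*x
G(j) = -3 (G(j) = 0 - 3 = -3)
Y = 4 (Y = ((4 + 2*(-3)) + 0)² = ((4 - 6) + 0)² = (-2 + 0)² = (-2)² = 4)
f = 68 (f = 3 - (4 - (-3 + 72)) = 3 - (4 - 1*69) = 3 - (4 - 69) = 3 - 1*(-65) = 3 + 65 = 68)
f² = 68² = 4624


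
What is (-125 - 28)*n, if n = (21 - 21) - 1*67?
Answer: 10251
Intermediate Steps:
n = -67 (n = 0 - 67 = -67)
(-125 - 28)*n = (-125 - 28)*(-67) = -153*(-67) = 10251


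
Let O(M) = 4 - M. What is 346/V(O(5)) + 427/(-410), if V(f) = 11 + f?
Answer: 13759/410 ≈ 33.559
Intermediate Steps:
346/V(O(5)) + 427/(-410) = 346/(11 + (4 - 1*5)) + 427/(-410) = 346/(11 + (4 - 5)) + 427*(-1/410) = 346/(11 - 1) - 427/410 = 346/10 - 427/410 = 346*(1/10) - 427/410 = 173/5 - 427/410 = 13759/410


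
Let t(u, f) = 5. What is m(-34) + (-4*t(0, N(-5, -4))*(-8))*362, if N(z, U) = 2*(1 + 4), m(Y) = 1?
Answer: 57921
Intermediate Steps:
N(z, U) = 10 (N(z, U) = 2*5 = 10)
m(-34) + (-4*t(0, N(-5, -4))*(-8))*362 = 1 + (-4*5*(-8))*362 = 1 - 20*(-8)*362 = 1 + 160*362 = 1 + 57920 = 57921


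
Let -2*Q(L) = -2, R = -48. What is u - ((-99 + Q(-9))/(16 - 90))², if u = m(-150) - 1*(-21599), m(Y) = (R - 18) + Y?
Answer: 29270926/1369 ≈ 21381.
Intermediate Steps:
m(Y) = -66 + Y (m(Y) = (-48 - 18) + Y = -66 + Y)
Q(L) = 1 (Q(L) = -½*(-2) = 1)
u = 21383 (u = (-66 - 150) - 1*(-21599) = -216 + 21599 = 21383)
u - ((-99 + Q(-9))/(16 - 90))² = 21383 - ((-99 + 1)/(16 - 90))² = 21383 - (-98/(-74))² = 21383 - (-98*(-1/74))² = 21383 - (49/37)² = 21383 - 1*2401/1369 = 21383 - 2401/1369 = 29270926/1369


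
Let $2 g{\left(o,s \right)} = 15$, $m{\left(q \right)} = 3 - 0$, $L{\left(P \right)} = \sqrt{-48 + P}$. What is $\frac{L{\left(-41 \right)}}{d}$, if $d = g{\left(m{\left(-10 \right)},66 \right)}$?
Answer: $\frac{2 i \sqrt{89}}{15} \approx 1.2579 i$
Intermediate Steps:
$m{\left(q \right)} = 3$ ($m{\left(q \right)} = 3 + 0 = 3$)
$g{\left(o,s \right)} = \frac{15}{2}$ ($g{\left(o,s \right)} = \frac{1}{2} \cdot 15 = \frac{15}{2}$)
$d = \frac{15}{2} \approx 7.5$
$\frac{L{\left(-41 \right)}}{d} = \frac{\sqrt{-48 - 41}}{\frac{15}{2}} = \sqrt{-89} \cdot \frac{2}{15} = i \sqrt{89} \cdot \frac{2}{15} = \frac{2 i \sqrt{89}}{15}$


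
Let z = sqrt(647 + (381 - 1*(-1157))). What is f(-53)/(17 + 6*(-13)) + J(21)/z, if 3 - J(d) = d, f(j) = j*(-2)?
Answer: -106/61 - 18*sqrt(2185)/2185 ≈ -2.1228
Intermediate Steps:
z = sqrt(2185) (z = sqrt(647 + (381 + 1157)) = sqrt(647 + 1538) = sqrt(2185) ≈ 46.744)
f(j) = -2*j
J(d) = 3 - d
f(-53)/(17 + 6*(-13)) + J(21)/z = (-2*(-53))/(17 + 6*(-13)) + (3 - 1*21)/(sqrt(2185)) = 106/(17 - 78) + (3 - 21)*(sqrt(2185)/2185) = 106/(-61) - 18*sqrt(2185)/2185 = 106*(-1/61) - 18*sqrt(2185)/2185 = -106/61 - 18*sqrt(2185)/2185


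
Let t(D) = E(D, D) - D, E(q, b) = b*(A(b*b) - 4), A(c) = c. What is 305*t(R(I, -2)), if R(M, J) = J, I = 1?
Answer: 610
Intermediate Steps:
E(q, b) = b*(-4 + b**2) (E(q, b) = b*(b*b - 4) = b*(b**2 - 4) = b*(-4 + b**2))
t(D) = -D + D*(-4 + D**2) (t(D) = D*(-4 + D**2) - D = -D + D*(-4 + D**2))
305*t(R(I, -2)) = 305*(-2*(-5 + (-2)**2)) = 305*(-2*(-5 + 4)) = 305*(-2*(-1)) = 305*2 = 610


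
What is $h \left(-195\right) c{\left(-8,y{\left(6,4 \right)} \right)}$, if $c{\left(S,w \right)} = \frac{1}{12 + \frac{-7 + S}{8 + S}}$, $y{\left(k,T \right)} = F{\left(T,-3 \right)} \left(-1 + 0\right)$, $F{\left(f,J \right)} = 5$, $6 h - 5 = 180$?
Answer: $0$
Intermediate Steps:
$h = \frac{185}{6}$ ($h = \frac{5}{6} + \frac{1}{6} \cdot 180 = \frac{5}{6} + 30 = \frac{185}{6} \approx 30.833$)
$y{\left(k,T \right)} = -5$ ($y{\left(k,T \right)} = 5 \left(-1 + 0\right) = 5 \left(-1\right) = -5$)
$c{\left(S,w \right)} = \frac{1}{12 + \frac{-7 + S}{8 + S}}$
$h \left(-195\right) c{\left(-8,y{\left(6,4 \right)} \right)} = \frac{185}{6} \left(-195\right) \frac{8 - 8}{89 + 13 \left(-8\right)} = - \frac{12025 \frac{1}{89 - 104} \cdot 0}{2} = - \frac{12025 \frac{1}{-15} \cdot 0}{2} = - \frac{12025 \left(\left(- \frac{1}{15}\right) 0\right)}{2} = \left(- \frac{12025}{2}\right) 0 = 0$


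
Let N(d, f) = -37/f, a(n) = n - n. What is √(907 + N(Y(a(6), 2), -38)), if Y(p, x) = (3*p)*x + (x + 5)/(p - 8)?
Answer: √1311114/38 ≈ 30.133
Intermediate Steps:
a(n) = 0
Y(p, x) = (5 + x)/(-8 + p) + 3*p*x (Y(p, x) = 3*p*x + (5 + x)/(-8 + p) = (5 + x)/(-8 + p) + 3*p*x)
√(907 + N(Y(a(6), 2), -38)) = √(907 - 37/(-38)) = √(907 - 37*(-1/38)) = √(907 + 37/38) = √(34503/38) = √1311114/38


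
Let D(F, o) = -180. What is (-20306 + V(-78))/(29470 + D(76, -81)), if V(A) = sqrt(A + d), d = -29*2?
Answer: -10153/14645 + I*sqrt(34)/14645 ≈ -0.69327 + 0.00039815*I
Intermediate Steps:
d = -58
V(A) = sqrt(-58 + A) (V(A) = sqrt(A - 58) = sqrt(-58 + A))
(-20306 + V(-78))/(29470 + D(76, -81)) = (-20306 + sqrt(-58 - 78))/(29470 - 180) = (-20306 + sqrt(-136))/29290 = (-20306 + 2*I*sqrt(34))*(1/29290) = -10153/14645 + I*sqrt(34)/14645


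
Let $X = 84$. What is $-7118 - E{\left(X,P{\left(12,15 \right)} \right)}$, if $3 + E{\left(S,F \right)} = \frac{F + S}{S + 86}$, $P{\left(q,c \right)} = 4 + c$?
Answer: $- \frac{1209653}{170} \approx -7115.6$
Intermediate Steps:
$E{\left(S,F \right)} = -3 + \frac{F + S}{86 + S}$ ($E{\left(S,F \right)} = -3 + \frac{F + S}{S + 86} = -3 + \frac{F + S}{86 + S}$)
$-7118 - E{\left(X,P{\left(12,15 \right)} \right)} = -7118 - \frac{-258 + \left(4 + 15\right) - 168}{86 + 84} = -7118 - \frac{-258 + 19 - 168}{170} = -7118 - \frac{1}{170} \left(-407\right) = -7118 - - \frac{407}{170} = -7118 + \frac{407}{170} = - \frac{1209653}{170}$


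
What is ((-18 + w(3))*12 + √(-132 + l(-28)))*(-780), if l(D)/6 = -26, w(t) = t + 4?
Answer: 102960 - 9360*I*√2 ≈ 1.0296e+5 - 13237.0*I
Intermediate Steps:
w(t) = 4 + t
l(D) = -156 (l(D) = 6*(-26) = -156)
((-18 + w(3))*12 + √(-132 + l(-28)))*(-780) = ((-18 + (4 + 3))*12 + √(-132 - 156))*(-780) = ((-18 + 7)*12 + √(-288))*(-780) = (-11*12 + 12*I*√2)*(-780) = (-132 + 12*I*√2)*(-780) = 102960 - 9360*I*√2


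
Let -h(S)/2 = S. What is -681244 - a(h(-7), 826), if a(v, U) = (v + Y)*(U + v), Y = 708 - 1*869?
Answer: -557764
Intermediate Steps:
Y = -161 (Y = 708 - 869 = -161)
h(S) = -2*S
a(v, U) = (-161 + v)*(U + v) (a(v, U) = (v - 161)*(U + v) = (-161 + v)*(U + v))
-681244 - a(h(-7), 826) = -681244 - ((-2*(-7))**2 - 161*826 - (-322)*(-7) + 826*(-2*(-7))) = -681244 - (14**2 - 132986 - 161*14 + 826*14) = -681244 - (196 - 132986 - 2254 + 11564) = -681244 - 1*(-123480) = -681244 + 123480 = -557764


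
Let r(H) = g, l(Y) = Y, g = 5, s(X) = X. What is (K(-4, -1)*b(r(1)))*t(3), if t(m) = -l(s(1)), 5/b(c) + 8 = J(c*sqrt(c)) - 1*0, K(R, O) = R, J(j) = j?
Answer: 160/61 + 100*sqrt(5)/61 ≈ 6.2886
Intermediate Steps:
r(H) = 5
b(c) = 5/(-8 + c**(3/2)) (b(c) = 5/(-8 + (c*sqrt(c) - 1*0)) = 5/(-8 + (c**(3/2) + 0)) = 5/(-8 + c**(3/2)))
t(m) = -1 (t(m) = -1*1 = -1)
(K(-4, -1)*b(r(1)))*t(3) = -20/(-8 + 5**(3/2))*(-1) = -20/(-8 + 5*sqrt(5))*(-1) = 20/(-8 + 5*sqrt(5))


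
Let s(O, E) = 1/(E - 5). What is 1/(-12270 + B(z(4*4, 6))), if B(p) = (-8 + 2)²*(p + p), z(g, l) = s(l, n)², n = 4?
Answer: -1/12198 ≈ -8.1981e-5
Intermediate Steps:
s(O, E) = 1/(-5 + E)
z(g, l) = 1 (z(g, l) = (1/(-5 + 4))² = (1/(-1))² = (-1)² = 1)
B(p) = 72*p (B(p) = (-6)²*(2*p) = 36*(2*p) = 72*p)
1/(-12270 + B(z(4*4, 6))) = 1/(-12270 + 72*1) = 1/(-12270 + 72) = 1/(-12198) = -1/12198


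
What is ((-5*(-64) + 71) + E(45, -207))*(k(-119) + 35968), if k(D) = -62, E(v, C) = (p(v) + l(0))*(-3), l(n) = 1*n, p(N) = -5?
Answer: 14577836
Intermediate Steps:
l(n) = n
E(v, C) = 15 (E(v, C) = (-5 + 0)*(-3) = -5*(-3) = 15)
((-5*(-64) + 71) + E(45, -207))*(k(-119) + 35968) = ((-5*(-64) + 71) + 15)*(-62 + 35968) = ((320 + 71) + 15)*35906 = (391 + 15)*35906 = 406*35906 = 14577836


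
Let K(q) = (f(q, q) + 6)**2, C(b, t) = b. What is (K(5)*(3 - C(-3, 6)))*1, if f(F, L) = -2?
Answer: 96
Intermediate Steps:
K(q) = 16 (K(q) = (-2 + 6)**2 = 4**2 = 16)
(K(5)*(3 - C(-3, 6)))*1 = (16*(3 - 1*(-3)))*1 = (16*(3 + 3))*1 = (16*6)*1 = 96*1 = 96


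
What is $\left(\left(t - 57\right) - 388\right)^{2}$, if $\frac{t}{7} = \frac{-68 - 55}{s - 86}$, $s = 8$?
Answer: $\frac{127306089}{676} \approx 1.8832 \cdot 10^{5}$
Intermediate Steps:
$t = \frac{287}{26}$ ($t = 7 \frac{-68 - 55}{8 - 86} = 7 \left(- \frac{123}{-78}\right) = 7 \left(\left(-123\right) \left(- \frac{1}{78}\right)\right) = 7 \cdot \frac{41}{26} = \frac{287}{26} \approx 11.038$)
$\left(\left(t - 57\right) - 388\right)^{2} = \left(\left(\frac{287}{26} - 57\right) - 388\right)^{2} = \left(- \frac{1195}{26} - 388\right)^{2} = \left(- \frac{11283}{26}\right)^{2} = \frac{127306089}{676}$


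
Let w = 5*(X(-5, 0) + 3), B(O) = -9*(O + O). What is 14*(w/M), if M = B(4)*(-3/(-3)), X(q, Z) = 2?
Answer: -175/36 ≈ -4.8611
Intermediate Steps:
B(O) = -18*O
w = 25 (w = 5*(2 + 3) = 5*5 = 25)
M = -72 (M = (-18*4)*(-3/(-3)) = -(-216)*(-1)/3 = -72*1 = -72)
14*(w/M) = 14*(25/(-72)) = 14*(25*(-1/72)) = 14*(-25/72) = -175/36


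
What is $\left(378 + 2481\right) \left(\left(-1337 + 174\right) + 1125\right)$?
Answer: $-108642$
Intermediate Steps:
$\left(378 + 2481\right) \left(\left(-1337 + 174\right) + 1125\right) = 2859 \left(-1163 + 1125\right) = 2859 \left(-38\right) = -108642$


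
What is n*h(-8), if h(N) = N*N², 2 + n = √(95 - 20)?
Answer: 1024 - 2560*√3 ≈ -3410.1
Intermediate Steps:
n = -2 + 5*√3 (n = -2 + √(95 - 20) = -2 + √75 = -2 + 5*√3 ≈ 6.6603)
h(N) = N³
n*h(-8) = (-2 + 5*√3)*(-8)³ = (-2 + 5*√3)*(-512) = 1024 - 2560*√3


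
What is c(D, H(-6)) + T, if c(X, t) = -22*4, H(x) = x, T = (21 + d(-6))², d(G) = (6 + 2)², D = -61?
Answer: 7137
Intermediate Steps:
d(G) = 64 (d(G) = 8² = 64)
T = 7225 (T = (21 + 64)² = 85² = 7225)
c(X, t) = -88
c(D, H(-6)) + T = -88 + 7225 = 7137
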